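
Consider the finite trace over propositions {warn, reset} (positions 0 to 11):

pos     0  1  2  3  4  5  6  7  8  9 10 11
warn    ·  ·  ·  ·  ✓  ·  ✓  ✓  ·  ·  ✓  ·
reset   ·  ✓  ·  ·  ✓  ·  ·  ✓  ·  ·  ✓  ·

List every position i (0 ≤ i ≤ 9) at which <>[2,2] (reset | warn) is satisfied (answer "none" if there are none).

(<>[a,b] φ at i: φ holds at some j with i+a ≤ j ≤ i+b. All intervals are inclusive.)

2, 4, 5, 8

Evaluate at each i in [0,9]:
  i=0: ✗ (none in [2,2])
  i=1: ✗ (none in [3,3])
  i=2: ✓ (witness j=4)
  i=3: ✗ (none in [5,5])
  i=4: ✓ (witness j=6)
  i=5: ✓ (witness j=7)
  i=6: ✗ (none in [8,8])
  i=7: ✗ (none in [9,9])
  i=8: ✓ (witness j=10)
  i=9: ✗ (none in [11,11])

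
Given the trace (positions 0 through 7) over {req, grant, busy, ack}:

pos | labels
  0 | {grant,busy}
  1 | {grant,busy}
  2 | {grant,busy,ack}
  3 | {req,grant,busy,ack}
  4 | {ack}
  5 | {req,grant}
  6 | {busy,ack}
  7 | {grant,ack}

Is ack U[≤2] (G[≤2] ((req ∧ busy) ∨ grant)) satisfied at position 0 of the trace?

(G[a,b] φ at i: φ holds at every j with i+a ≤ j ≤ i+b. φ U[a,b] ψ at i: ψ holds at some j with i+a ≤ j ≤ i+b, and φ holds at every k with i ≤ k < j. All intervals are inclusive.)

True

Need some j in [0,2] with G[≤2] ((req ∧ busy) ∨ grant), and ack at every k in [0,j-1].
  j=0: G[≤2] ((req ∧ busy) ∨ grant) holds; no prefix to check → satisfied.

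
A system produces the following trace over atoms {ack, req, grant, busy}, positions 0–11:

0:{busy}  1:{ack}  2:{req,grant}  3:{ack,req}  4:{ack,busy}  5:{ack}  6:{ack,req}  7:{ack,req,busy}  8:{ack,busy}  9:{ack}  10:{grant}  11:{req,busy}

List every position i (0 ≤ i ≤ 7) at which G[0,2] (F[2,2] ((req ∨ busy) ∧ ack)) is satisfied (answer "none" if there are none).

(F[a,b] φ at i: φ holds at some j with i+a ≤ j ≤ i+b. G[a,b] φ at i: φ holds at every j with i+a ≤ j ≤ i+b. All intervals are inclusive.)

4

Evaluate at each i in [0,7]:
  i=0: ✗ (fails at j=0)
  i=1: ✗ (fails at j=3)
  i=2: ✗ (fails at j=3)
  i=3: ✗ (fails at j=3)
  i=4: ✓ (all of [4,6])
  i=5: ✗ (fails at j=7)
  i=6: ✗ (fails at j=7)
  i=7: ✗ (fails at j=7)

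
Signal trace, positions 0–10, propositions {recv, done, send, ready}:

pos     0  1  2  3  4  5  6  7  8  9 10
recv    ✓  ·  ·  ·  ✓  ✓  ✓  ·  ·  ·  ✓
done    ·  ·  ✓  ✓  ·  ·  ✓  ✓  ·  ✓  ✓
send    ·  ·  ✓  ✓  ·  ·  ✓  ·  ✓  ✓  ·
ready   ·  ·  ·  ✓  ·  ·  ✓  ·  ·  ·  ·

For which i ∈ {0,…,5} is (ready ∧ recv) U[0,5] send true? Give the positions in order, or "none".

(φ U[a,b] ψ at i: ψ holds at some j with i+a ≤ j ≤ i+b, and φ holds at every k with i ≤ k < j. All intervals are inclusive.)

2, 3

Evaluate at each i in [0,5]:
  i=0: ✗ (lhs fails at k=0 before rhs at j=2)
  i=1: ✗ (lhs fails at k=1 before rhs at j=2)
  i=2: ✓ (rhs at j=2)
  i=3: ✓ (rhs at j=3)
  i=4: ✗ (lhs fails at k=4 before rhs at j=6)
  i=5: ✗ (lhs fails at k=5 before rhs at j=6)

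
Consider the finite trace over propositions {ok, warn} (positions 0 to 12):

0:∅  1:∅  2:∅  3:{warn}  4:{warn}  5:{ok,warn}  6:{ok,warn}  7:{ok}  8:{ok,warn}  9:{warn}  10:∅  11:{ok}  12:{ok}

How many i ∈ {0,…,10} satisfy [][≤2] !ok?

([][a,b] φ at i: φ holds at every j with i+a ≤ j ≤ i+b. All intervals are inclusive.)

3

Evaluate at each i in [0,10]:
  i=0: ✓ (all of [0,2])
  i=1: ✓ (all of [1,3])
  i=2: ✓ (all of [2,4])
  i=3: ✗ (fails at j=5)
  i=4: ✗ (fails at j=5)
  i=5: ✗ (fails at j=5)
  i=6: ✗ (fails at j=6)
  i=7: ✗ (fails at j=7)
  i=8: ✗ (fails at j=8)
  i=9: ✗ (fails at j=11)
  i=10: ✗ (fails at j=11)
Positions where it holds: {0, 1, 2} → 3.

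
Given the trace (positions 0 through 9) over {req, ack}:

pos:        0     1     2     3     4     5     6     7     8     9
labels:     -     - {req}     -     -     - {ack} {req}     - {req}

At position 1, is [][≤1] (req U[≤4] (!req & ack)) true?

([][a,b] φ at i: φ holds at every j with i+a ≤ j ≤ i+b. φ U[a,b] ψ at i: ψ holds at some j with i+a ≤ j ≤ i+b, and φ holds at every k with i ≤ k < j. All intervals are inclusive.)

Check (req U[≤4] (!req & ack)) at every j in [1,2]:
  j=1: fails
  j=2: fails
Fails at j=1 → formula fails.

No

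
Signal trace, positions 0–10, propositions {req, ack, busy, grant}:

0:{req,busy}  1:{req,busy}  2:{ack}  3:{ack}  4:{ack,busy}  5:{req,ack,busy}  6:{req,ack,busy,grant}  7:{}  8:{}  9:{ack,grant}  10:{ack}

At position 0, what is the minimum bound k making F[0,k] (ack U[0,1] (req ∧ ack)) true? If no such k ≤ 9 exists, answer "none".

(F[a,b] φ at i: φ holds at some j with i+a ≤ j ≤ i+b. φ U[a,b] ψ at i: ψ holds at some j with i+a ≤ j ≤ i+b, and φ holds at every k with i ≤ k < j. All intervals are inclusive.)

Scan j = 0,1,… for (ack U[0,1] (req ∧ ack)):
  j=0: fails
  j=1: fails
  j=2: fails
  j=3: fails
  j=4: holds
First hit at j=4, so smallest k = 4-0 = 4.

4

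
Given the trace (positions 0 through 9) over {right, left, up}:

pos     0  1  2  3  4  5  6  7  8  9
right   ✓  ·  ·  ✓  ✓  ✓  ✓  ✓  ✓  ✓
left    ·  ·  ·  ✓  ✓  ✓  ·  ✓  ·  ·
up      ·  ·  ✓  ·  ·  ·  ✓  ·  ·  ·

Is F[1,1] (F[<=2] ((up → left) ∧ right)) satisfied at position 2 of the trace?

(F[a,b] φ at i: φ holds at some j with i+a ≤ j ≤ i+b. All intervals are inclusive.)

Check F[<=2] ((up → left) ∧ right) at each j in [3,3]:
  j=3: holds (witness at 3)
Found at j=3 → formula holds.

Yes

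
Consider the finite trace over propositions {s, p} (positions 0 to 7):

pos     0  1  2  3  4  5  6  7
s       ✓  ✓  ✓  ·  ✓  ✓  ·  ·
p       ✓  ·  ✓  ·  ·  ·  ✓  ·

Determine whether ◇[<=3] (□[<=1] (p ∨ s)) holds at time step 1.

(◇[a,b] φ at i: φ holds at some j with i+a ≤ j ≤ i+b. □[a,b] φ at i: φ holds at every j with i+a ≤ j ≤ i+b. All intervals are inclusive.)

Yes

Check □[<=1] (p ∨ s) at each j in [1,4]:
  j=1: holds on [1,2]
  j=2: fails at 3
  j=3: fails at 3
  j=4: holds on [4,5]
Found at j=1 → formula holds.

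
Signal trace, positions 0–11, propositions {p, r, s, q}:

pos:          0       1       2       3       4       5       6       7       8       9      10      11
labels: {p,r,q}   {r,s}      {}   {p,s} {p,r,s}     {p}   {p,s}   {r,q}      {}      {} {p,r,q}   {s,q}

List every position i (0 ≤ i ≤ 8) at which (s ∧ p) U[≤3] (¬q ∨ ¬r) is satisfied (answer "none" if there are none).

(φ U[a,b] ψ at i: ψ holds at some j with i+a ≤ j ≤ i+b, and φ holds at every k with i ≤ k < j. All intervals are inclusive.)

1, 2, 3, 4, 5, 6, 8

Evaluate at each i in [0,8]:
  i=0: ✗ (lhs fails at k=0 before rhs at j=1)
  i=1: ✓ (rhs at j=1)
  i=2: ✓ (rhs at j=2)
  i=3: ✓ (rhs at j=3)
  i=4: ✓ (rhs at j=4)
  i=5: ✓ (rhs at j=5)
  i=6: ✓ (rhs at j=6)
  i=7: ✗ (lhs fails at k=7 before rhs at j=8)
  i=8: ✓ (rhs at j=8)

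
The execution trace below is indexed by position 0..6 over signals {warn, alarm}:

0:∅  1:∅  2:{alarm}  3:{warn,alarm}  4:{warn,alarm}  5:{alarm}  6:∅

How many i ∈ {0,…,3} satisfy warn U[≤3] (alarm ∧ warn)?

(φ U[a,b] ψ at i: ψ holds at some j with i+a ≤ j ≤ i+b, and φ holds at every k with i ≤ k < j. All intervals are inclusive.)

1

Evaluate at each i in [0,3]:
  i=0: ✗ (lhs fails at k=0 before rhs at j=3)
  i=1: ✗ (lhs fails at k=1 before rhs at j=3)
  i=2: ✗ (lhs fails at k=2 before rhs at j=3)
  i=3: ✓ (rhs at j=3)
Positions where it holds: {3} → 1.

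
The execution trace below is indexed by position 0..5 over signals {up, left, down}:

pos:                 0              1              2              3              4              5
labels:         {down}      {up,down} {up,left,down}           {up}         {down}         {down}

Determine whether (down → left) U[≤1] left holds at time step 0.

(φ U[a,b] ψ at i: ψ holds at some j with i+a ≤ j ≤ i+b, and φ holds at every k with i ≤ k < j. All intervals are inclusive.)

Need some j in [0,1] with left, and (down → left) at every k in [0,j-1].
  j=0: left false.
  j=1: left false.
No j in the window works → until fails.

Does not hold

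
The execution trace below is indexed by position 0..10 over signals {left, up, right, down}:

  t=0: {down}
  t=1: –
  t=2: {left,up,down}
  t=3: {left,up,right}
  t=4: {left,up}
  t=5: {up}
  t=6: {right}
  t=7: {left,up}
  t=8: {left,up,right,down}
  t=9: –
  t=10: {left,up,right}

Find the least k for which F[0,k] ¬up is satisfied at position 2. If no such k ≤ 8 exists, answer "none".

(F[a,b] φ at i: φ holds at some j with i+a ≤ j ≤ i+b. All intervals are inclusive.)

4

Scan j = 2,3,… for ¬up:
  j=2: fails
  j=3: fails
  j=4: fails
  j=5: fails
  j=6: holds
First hit at j=6, so smallest k = 6-2 = 4.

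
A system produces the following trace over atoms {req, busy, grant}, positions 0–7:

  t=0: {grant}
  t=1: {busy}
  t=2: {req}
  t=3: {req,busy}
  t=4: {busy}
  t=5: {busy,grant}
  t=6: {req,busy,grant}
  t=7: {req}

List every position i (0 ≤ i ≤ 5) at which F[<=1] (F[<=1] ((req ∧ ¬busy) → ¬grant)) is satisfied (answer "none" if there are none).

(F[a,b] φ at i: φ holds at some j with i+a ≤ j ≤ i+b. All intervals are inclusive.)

Evaluate at each i in [0,5]:
  i=0: ✓ (witness j=0)
  i=1: ✓ (witness j=1)
  i=2: ✓ (witness j=2)
  i=3: ✓ (witness j=3)
  i=4: ✓ (witness j=4)
  i=5: ✓ (witness j=5)

0, 1, 2, 3, 4, 5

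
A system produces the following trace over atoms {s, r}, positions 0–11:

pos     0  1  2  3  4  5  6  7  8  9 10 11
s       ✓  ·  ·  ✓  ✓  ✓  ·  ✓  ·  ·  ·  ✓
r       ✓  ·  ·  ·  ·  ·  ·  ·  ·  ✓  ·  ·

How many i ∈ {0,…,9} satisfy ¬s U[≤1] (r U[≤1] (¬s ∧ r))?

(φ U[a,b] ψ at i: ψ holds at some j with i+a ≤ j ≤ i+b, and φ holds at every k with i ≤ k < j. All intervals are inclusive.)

Evaluate at each i in [0,9]:
  i=0: ✗ (no rhs in [0,1])
  i=1: ✗ (no rhs in [1,2])
  i=2: ✗ (no rhs in [2,3])
  i=3: ✗ (no rhs in [3,4])
  i=4: ✗ (no rhs in [4,5])
  i=5: ✗ (no rhs in [5,6])
  i=6: ✗ (no rhs in [6,7])
  i=7: ✗ (no rhs in [7,8])
  i=8: ✓ (rhs at j=9; lhs holds on [8,8])
  i=9: ✓ (rhs at j=9)
Positions where it holds: {8, 9} → 2.

2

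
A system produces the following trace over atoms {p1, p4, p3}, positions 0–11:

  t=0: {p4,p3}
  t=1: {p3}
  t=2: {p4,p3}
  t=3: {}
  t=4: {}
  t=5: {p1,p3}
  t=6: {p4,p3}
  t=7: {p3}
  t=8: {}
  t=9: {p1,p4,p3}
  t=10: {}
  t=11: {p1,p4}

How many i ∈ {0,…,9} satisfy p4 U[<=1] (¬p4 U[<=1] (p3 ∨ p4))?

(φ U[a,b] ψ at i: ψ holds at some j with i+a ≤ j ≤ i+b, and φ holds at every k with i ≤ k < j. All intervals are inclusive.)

9

Evaluate at each i in [0,9]:
  i=0: ✓ (rhs at j=0)
  i=1: ✓ (rhs at j=1)
  i=2: ✓ (rhs at j=2)
  i=3: ✗ (lhs fails at k=3 before rhs at j=4)
  i=4: ✓ (rhs at j=4)
  i=5: ✓ (rhs at j=5)
  i=6: ✓ (rhs at j=6)
  i=7: ✓ (rhs at j=7)
  i=8: ✓ (rhs at j=8)
  i=9: ✓ (rhs at j=9)
Positions where it holds: {0, 1, 2, 4, 5, 6, 7, 8, 9} → 9.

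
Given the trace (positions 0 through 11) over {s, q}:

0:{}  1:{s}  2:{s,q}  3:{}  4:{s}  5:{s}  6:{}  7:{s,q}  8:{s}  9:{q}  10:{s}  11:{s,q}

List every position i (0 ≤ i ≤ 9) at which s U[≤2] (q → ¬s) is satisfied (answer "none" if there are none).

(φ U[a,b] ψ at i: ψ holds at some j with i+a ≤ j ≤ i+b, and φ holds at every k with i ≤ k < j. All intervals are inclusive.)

0, 1, 2, 3, 4, 5, 6, 7, 8, 9

Evaluate at each i in [0,9]:
  i=0: ✓ (rhs at j=0)
  i=1: ✓ (rhs at j=1)
  i=2: ✓ (rhs at j=3; lhs holds on [2,2])
  i=3: ✓ (rhs at j=3)
  i=4: ✓ (rhs at j=4)
  i=5: ✓ (rhs at j=5)
  i=6: ✓ (rhs at j=6)
  i=7: ✓ (rhs at j=8; lhs holds on [7,7])
  i=8: ✓ (rhs at j=8)
  i=9: ✓ (rhs at j=9)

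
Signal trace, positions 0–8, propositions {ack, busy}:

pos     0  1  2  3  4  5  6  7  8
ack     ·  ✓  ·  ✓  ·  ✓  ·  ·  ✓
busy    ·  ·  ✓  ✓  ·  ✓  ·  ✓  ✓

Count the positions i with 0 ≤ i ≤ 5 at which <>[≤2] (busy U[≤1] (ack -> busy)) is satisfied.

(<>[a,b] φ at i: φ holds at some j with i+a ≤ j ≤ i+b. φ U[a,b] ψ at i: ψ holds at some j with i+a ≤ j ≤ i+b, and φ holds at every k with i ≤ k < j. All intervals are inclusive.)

Evaluate at each i in [0,5]:
  i=0: ✓ (witness j=0)
  i=1: ✓ (witness j=2)
  i=2: ✓ (witness j=2)
  i=3: ✓ (witness j=3)
  i=4: ✓ (witness j=4)
  i=5: ✓ (witness j=5)
Positions where it holds: {0, 1, 2, 3, 4, 5} → 6.

6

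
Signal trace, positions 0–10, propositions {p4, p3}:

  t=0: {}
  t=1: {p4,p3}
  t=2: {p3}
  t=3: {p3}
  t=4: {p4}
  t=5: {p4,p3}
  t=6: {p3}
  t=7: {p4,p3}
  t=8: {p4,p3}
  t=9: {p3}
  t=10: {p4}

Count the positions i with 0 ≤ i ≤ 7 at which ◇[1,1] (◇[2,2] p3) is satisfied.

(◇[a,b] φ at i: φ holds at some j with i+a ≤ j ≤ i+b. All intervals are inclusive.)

Evaluate at each i in [0,7]:
  i=0: ✓ (witness j=1)
  i=1: ✗ (none in [2,2])
  i=2: ✓ (witness j=3)
  i=3: ✓ (witness j=4)
  i=4: ✓ (witness j=5)
  i=5: ✓ (witness j=6)
  i=6: ✓ (witness j=7)
  i=7: ✗ (none in [8,8])
Positions where it holds: {0, 2, 3, 4, 5, 6} → 6.

6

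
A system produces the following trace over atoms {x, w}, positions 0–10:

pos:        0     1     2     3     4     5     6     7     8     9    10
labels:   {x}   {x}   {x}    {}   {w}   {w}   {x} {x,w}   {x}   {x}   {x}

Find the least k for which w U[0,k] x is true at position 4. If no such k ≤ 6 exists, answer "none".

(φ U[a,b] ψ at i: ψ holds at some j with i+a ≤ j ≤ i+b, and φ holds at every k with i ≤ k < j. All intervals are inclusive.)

2

Need earliest j ≥ 4 with x, and w at every k in [4,j-1].
  j=4: rhs fails.
  j=5: rhs fails.
  j=6: rhs holds; lhs holds on [4,5]. k = 2.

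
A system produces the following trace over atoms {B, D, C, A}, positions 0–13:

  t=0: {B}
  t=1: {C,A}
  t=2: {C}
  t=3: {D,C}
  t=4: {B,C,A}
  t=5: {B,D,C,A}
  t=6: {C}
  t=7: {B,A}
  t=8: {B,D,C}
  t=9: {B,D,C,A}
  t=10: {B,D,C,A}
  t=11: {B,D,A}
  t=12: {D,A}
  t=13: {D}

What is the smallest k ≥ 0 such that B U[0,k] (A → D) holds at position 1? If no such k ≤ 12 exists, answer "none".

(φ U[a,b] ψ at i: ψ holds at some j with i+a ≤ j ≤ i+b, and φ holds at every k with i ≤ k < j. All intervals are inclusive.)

Need earliest j ≥ 1 with (A → D), and B at every k in [1,j-1].
  j=1: rhs fails.
  j=2: rhs holds but lhs fails at k=1.
  j=3: rhs holds but lhs fails at k=1.
  j=4: rhs fails.
  j=5: rhs holds but lhs fails at k=1.
  j=6: rhs holds but lhs fails at k=1.
  j=7: rhs fails.
  j=8: rhs holds but lhs fails at k=1.
  j=9: rhs holds but lhs fails at k=1.
  j=10: rhs holds but lhs fails at k=1.
  j=11: rhs holds but lhs fails at k=1.
  j=12: rhs holds but lhs fails at k=1.
  j=13: rhs holds but lhs fails at k=1.
No witness within the range → none.

none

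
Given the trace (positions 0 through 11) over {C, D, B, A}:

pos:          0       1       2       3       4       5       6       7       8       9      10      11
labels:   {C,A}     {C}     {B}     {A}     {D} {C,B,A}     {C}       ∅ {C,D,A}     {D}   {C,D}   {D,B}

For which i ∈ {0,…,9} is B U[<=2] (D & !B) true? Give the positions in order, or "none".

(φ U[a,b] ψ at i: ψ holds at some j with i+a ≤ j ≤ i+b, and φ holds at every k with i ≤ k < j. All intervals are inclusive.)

Evaluate at each i in [0,9]:
  i=0: ✗ (no rhs in [0,2])
  i=1: ✗ (no rhs in [1,3])
  i=2: ✗ (lhs fails at k=3 before rhs at j=4)
  i=3: ✗ (lhs fails at k=3 before rhs at j=4)
  i=4: ✓ (rhs at j=4)
  i=5: ✗ (no rhs in [5,7])
  i=6: ✗ (lhs fails at k=6 before rhs at j=8)
  i=7: ✗ (lhs fails at k=7 before rhs at j=8)
  i=8: ✓ (rhs at j=8)
  i=9: ✓ (rhs at j=9)

4, 8, 9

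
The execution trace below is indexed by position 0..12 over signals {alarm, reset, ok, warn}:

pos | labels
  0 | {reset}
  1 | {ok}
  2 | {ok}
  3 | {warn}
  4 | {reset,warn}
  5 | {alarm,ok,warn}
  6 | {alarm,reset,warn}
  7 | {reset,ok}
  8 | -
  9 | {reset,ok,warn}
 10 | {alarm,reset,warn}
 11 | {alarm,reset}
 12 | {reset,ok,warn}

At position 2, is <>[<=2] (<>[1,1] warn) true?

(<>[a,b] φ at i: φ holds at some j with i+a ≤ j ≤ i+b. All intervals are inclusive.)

Check <>[1,1] warn at each j in [2,4]:
  j=2: holds (witness at 3)
  j=3: holds (witness at 4)
  j=4: holds (witness at 5)
Found at j=2 → formula holds.

Yes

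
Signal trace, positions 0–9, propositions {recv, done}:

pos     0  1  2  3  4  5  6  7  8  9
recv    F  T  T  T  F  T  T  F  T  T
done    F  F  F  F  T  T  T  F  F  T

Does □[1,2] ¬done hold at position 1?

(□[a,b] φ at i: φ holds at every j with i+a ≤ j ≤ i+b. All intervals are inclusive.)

Holds

Check ¬done at every j in [2,3]:
  j=2: true
  j=3: true
All positions satisfy it → formula holds.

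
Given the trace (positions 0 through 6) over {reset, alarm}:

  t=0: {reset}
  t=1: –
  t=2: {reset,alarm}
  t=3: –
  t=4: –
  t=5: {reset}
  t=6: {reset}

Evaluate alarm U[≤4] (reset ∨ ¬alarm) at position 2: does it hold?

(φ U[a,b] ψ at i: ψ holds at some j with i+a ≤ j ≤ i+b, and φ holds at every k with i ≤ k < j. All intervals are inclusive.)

True

Need some j in [2,6] with (reset ∨ ¬alarm), and alarm at every k in [2,j-1].
  j=2: (reset ∨ ¬alarm) holds; no prefix to check → satisfied.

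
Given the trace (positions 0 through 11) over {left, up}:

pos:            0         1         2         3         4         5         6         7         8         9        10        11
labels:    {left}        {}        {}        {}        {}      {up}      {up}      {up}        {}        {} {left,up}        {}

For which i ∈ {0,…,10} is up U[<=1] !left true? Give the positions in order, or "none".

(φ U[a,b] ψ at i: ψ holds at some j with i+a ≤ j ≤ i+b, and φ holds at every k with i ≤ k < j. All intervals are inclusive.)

1, 2, 3, 4, 5, 6, 7, 8, 9, 10

Evaluate at each i in [0,10]:
  i=0: ✗ (lhs fails at k=0 before rhs at j=1)
  i=1: ✓ (rhs at j=1)
  i=2: ✓ (rhs at j=2)
  i=3: ✓ (rhs at j=3)
  i=4: ✓ (rhs at j=4)
  i=5: ✓ (rhs at j=5)
  i=6: ✓ (rhs at j=6)
  i=7: ✓ (rhs at j=7)
  i=8: ✓ (rhs at j=8)
  i=9: ✓ (rhs at j=9)
  i=10: ✓ (rhs at j=11; lhs holds on [10,10])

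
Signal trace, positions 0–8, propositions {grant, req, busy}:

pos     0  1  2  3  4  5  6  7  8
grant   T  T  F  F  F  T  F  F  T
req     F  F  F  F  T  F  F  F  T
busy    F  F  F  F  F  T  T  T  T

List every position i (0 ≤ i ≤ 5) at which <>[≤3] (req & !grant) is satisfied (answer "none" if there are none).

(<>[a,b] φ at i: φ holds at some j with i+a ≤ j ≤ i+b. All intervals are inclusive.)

Evaluate at each i in [0,5]:
  i=0: ✗ (none in [0,3])
  i=1: ✓ (witness j=4)
  i=2: ✓ (witness j=4)
  i=3: ✓ (witness j=4)
  i=4: ✓ (witness j=4)
  i=5: ✗ (none in [5,8])

1, 2, 3, 4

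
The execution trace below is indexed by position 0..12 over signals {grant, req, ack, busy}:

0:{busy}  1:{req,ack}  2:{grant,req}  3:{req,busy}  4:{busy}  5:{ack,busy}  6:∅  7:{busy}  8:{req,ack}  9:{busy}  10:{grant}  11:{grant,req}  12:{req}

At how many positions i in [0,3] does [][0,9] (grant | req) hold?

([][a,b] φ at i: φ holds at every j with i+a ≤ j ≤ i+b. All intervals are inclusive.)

Evaluate at each i in [0,3]:
  i=0: ✗ (fails at j=0)
  i=1: ✗ (fails at j=4)
  i=2: ✗ (fails at j=4)
  i=3: ✗ (fails at j=4)
Positions where it holds: {} → 0.

0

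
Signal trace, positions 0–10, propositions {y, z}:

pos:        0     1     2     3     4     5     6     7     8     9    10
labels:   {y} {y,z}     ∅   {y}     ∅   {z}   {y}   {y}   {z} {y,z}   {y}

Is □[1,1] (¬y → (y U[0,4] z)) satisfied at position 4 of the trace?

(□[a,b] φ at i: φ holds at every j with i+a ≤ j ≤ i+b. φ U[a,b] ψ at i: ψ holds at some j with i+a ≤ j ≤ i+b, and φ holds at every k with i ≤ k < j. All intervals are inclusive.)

Yes

Check (¬y → (y U[0,4] z)) at every j in [5,5]:
  j=5: antecedent true; consequent holds → ✓
All positions satisfy it → formula holds.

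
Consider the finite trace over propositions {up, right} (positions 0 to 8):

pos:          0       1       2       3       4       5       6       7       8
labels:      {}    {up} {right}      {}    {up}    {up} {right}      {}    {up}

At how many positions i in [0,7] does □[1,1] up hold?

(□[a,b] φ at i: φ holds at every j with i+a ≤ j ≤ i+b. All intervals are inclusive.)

Evaluate at each i in [0,7]:
  i=0: ✓ (all of [1,1])
  i=1: ✗ (fails at j=2)
  i=2: ✗ (fails at j=3)
  i=3: ✓ (all of [4,4])
  i=4: ✓ (all of [5,5])
  i=5: ✗ (fails at j=6)
  i=6: ✗ (fails at j=7)
  i=7: ✓ (all of [8,8])
Positions where it holds: {0, 3, 4, 7} → 4.

4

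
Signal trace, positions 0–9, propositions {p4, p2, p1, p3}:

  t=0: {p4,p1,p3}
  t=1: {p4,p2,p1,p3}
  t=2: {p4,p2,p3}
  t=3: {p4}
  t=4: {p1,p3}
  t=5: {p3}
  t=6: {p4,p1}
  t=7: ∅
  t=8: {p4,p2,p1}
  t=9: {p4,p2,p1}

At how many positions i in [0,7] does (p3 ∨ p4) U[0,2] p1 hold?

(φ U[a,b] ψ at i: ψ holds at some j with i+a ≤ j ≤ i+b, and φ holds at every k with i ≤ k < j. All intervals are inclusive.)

Evaluate at each i in [0,7]:
  i=0: ✓ (rhs at j=0)
  i=1: ✓ (rhs at j=1)
  i=2: ✓ (rhs at j=4; lhs holds on [2,3])
  i=3: ✓ (rhs at j=4; lhs holds on [3,3])
  i=4: ✓ (rhs at j=4)
  i=5: ✓ (rhs at j=6; lhs holds on [5,5])
  i=6: ✓ (rhs at j=6)
  i=7: ✗ (lhs fails at k=7 before rhs at j=8)
Positions where it holds: {0, 1, 2, 3, 4, 5, 6} → 7.

7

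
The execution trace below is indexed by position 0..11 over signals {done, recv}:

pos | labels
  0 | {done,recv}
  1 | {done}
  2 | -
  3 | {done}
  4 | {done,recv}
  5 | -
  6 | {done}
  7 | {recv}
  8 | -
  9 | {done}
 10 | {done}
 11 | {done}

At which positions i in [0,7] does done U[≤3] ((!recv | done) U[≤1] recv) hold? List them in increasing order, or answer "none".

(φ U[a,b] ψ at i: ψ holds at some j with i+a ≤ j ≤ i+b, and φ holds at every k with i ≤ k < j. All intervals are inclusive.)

Evaluate at each i in [0,7]:
  i=0: ✓ (rhs at j=0)
  i=1: ✗ (lhs fails at k=2 before rhs at j=3)
  i=2: ✗ (lhs fails at k=2 before rhs at j=3)
  i=3: ✓ (rhs at j=3)
  i=4: ✓ (rhs at j=4)
  i=5: ✗ (lhs fails at k=5 before rhs at j=6)
  i=6: ✓ (rhs at j=6)
  i=7: ✓ (rhs at j=7)

0, 3, 4, 6, 7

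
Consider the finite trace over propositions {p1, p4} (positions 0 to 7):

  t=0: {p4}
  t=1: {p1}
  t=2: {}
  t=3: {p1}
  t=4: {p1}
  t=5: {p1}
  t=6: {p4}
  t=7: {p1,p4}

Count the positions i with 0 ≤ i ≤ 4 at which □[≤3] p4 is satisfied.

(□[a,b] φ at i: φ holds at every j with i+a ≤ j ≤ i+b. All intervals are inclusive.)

0

Evaluate at each i in [0,4]:
  i=0: ✗ (fails at j=1)
  i=1: ✗ (fails at j=1)
  i=2: ✗ (fails at j=2)
  i=3: ✗ (fails at j=3)
  i=4: ✗ (fails at j=4)
Positions where it holds: {} → 0.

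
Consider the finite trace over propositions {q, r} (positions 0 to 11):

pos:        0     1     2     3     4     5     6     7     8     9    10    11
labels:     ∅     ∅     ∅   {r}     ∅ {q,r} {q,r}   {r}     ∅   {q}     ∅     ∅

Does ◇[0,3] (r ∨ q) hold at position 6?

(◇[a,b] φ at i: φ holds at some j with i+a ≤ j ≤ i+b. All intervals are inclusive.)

Check (r ∨ q) at each j in [6,9]:
  j=6: true
  j=7: true
  j=8: false
  j=9: true
Found at j=6 → formula holds.

Yes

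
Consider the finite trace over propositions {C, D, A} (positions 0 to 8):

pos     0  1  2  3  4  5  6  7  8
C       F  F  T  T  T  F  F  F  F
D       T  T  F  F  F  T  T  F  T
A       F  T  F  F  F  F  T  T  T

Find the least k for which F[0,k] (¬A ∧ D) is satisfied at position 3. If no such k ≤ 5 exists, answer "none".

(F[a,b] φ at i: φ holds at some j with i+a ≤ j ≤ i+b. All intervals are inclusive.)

Scan j = 3,4,… for (¬A ∧ D):
  j=3: fails
  j=4: fails
  j=5: holds
First hit at j=5, so smallest k = 5-3 = 2.

2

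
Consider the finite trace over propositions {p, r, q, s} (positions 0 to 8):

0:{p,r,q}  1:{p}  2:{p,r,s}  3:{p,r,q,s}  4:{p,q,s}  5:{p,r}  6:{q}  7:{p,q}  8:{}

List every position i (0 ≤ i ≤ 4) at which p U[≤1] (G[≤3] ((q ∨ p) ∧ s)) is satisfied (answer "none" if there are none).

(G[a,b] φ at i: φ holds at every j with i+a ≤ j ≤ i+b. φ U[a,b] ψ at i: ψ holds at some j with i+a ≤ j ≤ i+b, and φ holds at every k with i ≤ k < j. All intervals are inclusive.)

none

Evaluate at each i in [0,4]:
  i=0: ✗ (no rhs in [0,1])
  i=1: ✗ (no rhs in [1,2])
  i=2: ✗ (no rhs in [2,3])
  i=3: ✗ (no rhs in [3,4])
  i=4: ✗ (no rhs in [4,5])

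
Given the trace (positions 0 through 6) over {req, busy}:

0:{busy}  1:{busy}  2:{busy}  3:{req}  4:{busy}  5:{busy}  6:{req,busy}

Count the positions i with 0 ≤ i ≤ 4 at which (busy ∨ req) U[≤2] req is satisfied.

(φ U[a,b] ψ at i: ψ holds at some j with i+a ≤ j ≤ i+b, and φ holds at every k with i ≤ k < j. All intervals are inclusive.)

Evaluate at each i in [0,4]:
  i=0: ✗ (no rhs in [0,2])
  i=1: ✓ (rhs at j=3; lhs holds on [1,2])
  i=2: ✓ (rhs at j=3; lhs holds on [2,2])
  i=3: ✓ (rhs at j=3)
  i=4: ✓ (rhs at j=6; lhs holds on [4,5])
Positions where it holds: {1, 2, 3, 4} → 4.

4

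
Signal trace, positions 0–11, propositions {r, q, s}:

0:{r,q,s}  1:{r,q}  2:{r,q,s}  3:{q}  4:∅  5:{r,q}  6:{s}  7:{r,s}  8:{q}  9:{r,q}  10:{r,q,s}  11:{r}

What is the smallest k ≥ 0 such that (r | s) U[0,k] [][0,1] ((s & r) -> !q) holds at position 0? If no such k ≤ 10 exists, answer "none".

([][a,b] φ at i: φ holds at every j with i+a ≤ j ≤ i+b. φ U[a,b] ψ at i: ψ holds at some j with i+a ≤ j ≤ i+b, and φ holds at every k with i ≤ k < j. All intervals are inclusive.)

3

Need earliest j ≥ 0 with [][0,1] ((s & r) -> !q), and (r | s) at every k in [0,j-1].
  j=0: rhs fails.
  j=1: rhs fails.
  j=2: rhs fails.
  j=3: rhs holds; lhs holds on [0,2]. k = 3.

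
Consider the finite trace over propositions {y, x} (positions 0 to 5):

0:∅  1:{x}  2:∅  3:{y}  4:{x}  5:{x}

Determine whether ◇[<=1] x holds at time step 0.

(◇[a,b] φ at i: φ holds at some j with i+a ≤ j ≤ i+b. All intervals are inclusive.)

Yes

Check x at each j in [0,1]:
  j=0: false
  j=1: true
Found at j=1 → formula holds.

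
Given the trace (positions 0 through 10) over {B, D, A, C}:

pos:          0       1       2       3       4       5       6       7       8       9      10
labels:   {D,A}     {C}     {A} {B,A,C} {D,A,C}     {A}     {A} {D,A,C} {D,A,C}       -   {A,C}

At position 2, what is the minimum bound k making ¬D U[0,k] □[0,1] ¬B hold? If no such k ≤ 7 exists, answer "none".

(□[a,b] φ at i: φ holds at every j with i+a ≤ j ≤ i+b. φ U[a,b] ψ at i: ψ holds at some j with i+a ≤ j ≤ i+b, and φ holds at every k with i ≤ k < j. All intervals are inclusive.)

2

Need earliest j ≥ 2 with □[0,1] ¬B, and ¬D at every k in [2,j-1].
  j=2: rhs fails.
  j=3: rhs fails.
  j=4: rhs holds; lhs holds on [2,3]. k = 2.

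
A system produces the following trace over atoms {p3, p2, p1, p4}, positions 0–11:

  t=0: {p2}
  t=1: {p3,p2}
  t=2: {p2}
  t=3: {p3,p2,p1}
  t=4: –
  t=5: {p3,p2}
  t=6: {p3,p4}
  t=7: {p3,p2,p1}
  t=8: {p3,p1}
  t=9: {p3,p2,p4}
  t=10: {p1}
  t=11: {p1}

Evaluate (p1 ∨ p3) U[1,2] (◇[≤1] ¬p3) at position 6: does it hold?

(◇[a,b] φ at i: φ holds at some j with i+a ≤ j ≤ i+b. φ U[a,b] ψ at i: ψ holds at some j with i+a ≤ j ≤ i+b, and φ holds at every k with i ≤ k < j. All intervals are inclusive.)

Does not hold

Need some j in [7,8] with ◇[≤1] ¬p3, and (p1 ∨ p3) at every k in [6,j-1].
  j=7: ◇[≤1] ¬p3 — fails (none in [7,8]).
  j=8: ◇[≤1] ¬p3 — fails (none in [8,9]).
No j in the window works → until fails.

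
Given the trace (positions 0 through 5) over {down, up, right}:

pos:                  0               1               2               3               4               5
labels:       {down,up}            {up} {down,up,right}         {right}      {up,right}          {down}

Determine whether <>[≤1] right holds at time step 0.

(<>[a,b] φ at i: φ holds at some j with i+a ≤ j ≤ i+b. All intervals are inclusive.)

Check right at each j in [0,1]:
  j=0: false
  j=1: false
No position in the window satisfies it → formula fails.

No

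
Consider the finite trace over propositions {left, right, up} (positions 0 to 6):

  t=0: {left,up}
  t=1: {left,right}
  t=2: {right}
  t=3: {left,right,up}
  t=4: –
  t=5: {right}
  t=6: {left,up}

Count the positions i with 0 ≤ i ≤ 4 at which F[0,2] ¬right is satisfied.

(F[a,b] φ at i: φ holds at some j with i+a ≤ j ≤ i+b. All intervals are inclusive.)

Evaluate at each i in [0,4]:
  i=0: ✓ (witness j=0)
  i=1: ✗ (none in [1,3])
  i=2: ✓ (witness j=4)
  i=3: ✓ (witness j=4)
  i=4: ✓ (witness j=4)
Positions where it holds: {0, 2, 3, 4} → 4.

4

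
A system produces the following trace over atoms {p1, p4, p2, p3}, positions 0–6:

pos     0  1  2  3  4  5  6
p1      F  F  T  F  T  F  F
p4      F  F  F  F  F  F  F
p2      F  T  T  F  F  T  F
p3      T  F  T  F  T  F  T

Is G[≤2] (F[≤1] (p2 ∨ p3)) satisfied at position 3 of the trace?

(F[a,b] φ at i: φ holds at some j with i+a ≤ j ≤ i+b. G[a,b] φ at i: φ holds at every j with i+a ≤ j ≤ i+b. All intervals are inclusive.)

True

Check F[≤1] (p2 ∨ p3) at every j in [3,5]:
  j=3: holds (witness at 4)
  j=4: holds (witness at 4)
  j=5: holds (witness at 5)
All positions satisfy it → formula holds.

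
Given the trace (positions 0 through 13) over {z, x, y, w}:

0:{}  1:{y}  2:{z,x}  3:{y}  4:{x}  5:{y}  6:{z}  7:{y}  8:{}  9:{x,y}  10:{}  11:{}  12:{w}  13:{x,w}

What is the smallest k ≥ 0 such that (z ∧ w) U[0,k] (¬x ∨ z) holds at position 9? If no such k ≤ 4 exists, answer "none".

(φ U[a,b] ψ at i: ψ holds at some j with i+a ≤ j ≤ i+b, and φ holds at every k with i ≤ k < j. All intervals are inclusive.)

none

Need earliest j ≥ 9 with (¬x ∨ z), and (z ∧ w) at every k in [9,j-1].
  j=9: rhs fails.
  j=10: rhs holds but lhs fails at k=9.
  j=11: rhs holds but lhs fails at k=9.
  j=12: rhs holds but lhs fails at k=9.
  j=13: rhs fails.
No witness within the range → none.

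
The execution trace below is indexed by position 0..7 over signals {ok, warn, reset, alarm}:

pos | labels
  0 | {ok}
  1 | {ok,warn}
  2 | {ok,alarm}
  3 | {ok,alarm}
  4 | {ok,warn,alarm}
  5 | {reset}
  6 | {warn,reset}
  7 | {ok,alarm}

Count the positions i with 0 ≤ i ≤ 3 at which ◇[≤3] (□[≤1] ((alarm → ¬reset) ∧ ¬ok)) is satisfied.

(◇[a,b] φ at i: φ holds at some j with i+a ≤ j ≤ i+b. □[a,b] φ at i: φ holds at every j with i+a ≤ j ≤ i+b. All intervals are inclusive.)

Evaluate at each i in [0,3]:
  i=0: ✗ (none in [0,3])
  i=1: ✗ (none in [1,4])
  i=2: ✓ (witness j=5)
  i=3: ✓ (witness j=5)
Positions where it holds: {2, 3} → 2.

2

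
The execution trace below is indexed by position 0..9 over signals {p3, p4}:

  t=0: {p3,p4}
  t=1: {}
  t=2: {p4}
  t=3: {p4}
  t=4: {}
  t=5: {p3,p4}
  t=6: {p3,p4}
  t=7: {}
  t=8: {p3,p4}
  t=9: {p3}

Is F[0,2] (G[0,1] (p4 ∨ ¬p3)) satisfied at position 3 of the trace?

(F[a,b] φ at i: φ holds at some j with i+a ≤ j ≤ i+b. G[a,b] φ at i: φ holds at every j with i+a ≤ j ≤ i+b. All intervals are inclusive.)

True

Check G[0,1] (p4 ∨ ¬p3) at each j in [3,5]:
  j=3: holds on [3,4]
  j=4: holds on [4,5]
  j=5: holds on [5,6]
Found at j=3 → formula holds.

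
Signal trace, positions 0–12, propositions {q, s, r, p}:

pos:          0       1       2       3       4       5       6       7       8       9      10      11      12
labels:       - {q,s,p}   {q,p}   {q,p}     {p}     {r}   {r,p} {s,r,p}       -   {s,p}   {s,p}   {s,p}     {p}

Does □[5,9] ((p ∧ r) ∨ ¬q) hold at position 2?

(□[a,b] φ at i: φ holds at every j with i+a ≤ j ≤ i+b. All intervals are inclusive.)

Check ((p ∧ r) ∨ ¬q) at every j in [7,11]:
  j=7: true
  j=8: true
  j=9: true
  j=10: true
  j=11: true
All positions satisfy it → formula holds.

Holds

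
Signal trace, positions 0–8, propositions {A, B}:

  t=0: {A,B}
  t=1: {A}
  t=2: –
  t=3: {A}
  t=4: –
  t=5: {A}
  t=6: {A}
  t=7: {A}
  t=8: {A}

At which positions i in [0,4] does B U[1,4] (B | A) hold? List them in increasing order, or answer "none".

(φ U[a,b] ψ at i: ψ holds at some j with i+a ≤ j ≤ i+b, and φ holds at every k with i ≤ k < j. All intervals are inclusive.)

Evaluate at each i in [0,4]:
  i=0: ✓ (rhs at j=1; lhs holds on [0,0])
  i=1: ✗ (lhs fails at k=1 before rhs at j=3)
  i=2: ✗ (lhs fails at k=2 before rhs at j=3)
  i=3: ✗ (lhs fails at k=3 before rhs at j=5)
  i=4: ✗ (lhs fails at k=4 before rhs at j=5)

0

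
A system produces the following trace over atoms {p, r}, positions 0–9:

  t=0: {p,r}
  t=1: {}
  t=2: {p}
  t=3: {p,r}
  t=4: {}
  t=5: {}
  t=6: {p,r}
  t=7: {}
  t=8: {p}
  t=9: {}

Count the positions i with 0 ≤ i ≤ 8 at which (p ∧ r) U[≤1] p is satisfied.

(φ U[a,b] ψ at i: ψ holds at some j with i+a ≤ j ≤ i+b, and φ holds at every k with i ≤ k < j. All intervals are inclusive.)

Evaluate at each i in [0,8]:
  i=0: ✓ (rhs at j=0)
  i=1: ✗ (lhs fails at k=1 before rhs at j=2)
  i=2: ✓ (rhs at j=2)
  i=3: ✓ (rhs at j=3)
  i=4: ✗ (no rhs in [4,5])
  i=5: ✗ (lhs fails at k=5 before rhs at j=6)
  i=6: ✓ (rhs at j=6)
  i=7: ✗ (lhs fails at k=7 before rhs at j=8)
  i=8: ✓ (rhs at j=8)
Positions where it holds: {0, 2, 3, 6, 8} → 5.

5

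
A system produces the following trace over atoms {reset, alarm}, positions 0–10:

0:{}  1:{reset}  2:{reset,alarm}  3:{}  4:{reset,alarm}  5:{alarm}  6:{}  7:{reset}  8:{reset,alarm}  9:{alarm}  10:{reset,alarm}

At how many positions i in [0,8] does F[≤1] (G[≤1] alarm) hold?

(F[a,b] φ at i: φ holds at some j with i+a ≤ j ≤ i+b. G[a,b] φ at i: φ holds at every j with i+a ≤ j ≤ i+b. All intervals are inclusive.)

Evaluate at each i in [0,8]:
  i=0: ✗ (none in [0,1])
  i=1: ✗ (none in [1,2])
  i=2: ✗ (none in [2,3])
  i=3: ✓ (witness j=4)
  i=4: ✓ (witness j=4)
  i=5: ✗ (none in [5,6])
  i=6: ✗ (none in [6,7])
  i=7: ✓ (witness j=8)
  i=8: ✓ (witness j=8)
Positions where it holds: {3, 4, 7, 8} → 4.

4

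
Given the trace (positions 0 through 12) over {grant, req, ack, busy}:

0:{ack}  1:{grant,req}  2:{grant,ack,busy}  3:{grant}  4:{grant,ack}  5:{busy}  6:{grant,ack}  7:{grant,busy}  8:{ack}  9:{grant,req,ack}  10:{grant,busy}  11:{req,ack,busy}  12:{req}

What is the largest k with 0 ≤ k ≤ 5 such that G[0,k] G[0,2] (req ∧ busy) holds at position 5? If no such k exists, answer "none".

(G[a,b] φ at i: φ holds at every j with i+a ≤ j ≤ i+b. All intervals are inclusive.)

none

G[0,2] (req ∧ busy) must hold from j=5 onward; find where it first fails.
  j=5: fails → no k works.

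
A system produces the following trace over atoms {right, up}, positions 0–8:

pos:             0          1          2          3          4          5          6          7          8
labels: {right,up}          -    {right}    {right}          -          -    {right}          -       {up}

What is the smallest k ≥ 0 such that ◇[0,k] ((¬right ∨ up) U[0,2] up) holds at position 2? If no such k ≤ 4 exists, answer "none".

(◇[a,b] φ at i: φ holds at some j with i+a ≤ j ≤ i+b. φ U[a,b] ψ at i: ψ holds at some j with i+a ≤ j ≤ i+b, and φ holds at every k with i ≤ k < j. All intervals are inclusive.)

none

Scan j = 2,3,… for ((¬right ∨ up) U[0,2] up):
  j=2: fails
  j=3: fails
  j=4: fails
  j=5: fails
  j=6: fails
No j in [2,6] satisfies it → none.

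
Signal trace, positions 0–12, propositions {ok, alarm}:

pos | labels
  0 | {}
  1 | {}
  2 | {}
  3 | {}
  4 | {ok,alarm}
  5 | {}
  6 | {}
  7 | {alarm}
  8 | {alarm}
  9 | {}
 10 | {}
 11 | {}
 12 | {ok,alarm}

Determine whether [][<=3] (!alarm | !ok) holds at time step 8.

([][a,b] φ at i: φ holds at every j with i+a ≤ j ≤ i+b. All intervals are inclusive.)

Yes

Check (!alarm | !ok) at every j in [8,11]:
  j=8: true
  j=9: true
  j=10: true
  j=11: true
All positions satisfy it → formula holds.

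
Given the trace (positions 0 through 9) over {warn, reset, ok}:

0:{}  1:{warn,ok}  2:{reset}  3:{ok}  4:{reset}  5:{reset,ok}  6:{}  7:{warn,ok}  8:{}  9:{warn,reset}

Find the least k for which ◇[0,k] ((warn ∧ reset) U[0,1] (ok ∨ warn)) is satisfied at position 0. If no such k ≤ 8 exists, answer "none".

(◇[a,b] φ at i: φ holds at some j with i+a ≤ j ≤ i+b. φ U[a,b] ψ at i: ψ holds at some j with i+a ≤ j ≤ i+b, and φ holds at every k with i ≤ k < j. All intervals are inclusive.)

1

Scan j = 0,1,… for ((warn ∧ reset) U[0,1] (ok ∨ warn)):
  j=0: fails
  j=1: holds
First hit at j=1, so smallest k = 1-0 = 1.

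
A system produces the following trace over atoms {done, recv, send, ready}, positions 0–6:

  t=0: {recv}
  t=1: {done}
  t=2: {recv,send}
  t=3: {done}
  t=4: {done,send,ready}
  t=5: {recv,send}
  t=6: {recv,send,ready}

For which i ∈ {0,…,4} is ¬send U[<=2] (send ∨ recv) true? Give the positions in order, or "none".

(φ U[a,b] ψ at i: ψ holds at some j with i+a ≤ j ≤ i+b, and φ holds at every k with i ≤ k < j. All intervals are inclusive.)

Evaluate at each i in [0,4]:
  i=0: ✓ (rhs at j=0)
  i=1: ✓ (rhs at j=2; lhs holds on [1,1])
  i=2: ✓ (rhs at j=2)
  i=3: ✓ (rhs at j=4; lhs holds on [3,3])
  i=4: ✓ (rhs at j=4)

0, 1, 2, 3, 4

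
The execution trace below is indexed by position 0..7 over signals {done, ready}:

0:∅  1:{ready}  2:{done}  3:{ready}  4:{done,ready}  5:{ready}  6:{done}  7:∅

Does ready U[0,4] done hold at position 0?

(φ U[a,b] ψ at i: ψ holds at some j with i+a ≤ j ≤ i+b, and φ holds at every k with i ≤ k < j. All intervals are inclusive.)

Need some j in [0,4] with done, and ready at every k in [0,j-1].
  j=0: done false.
  j=1: done false.
  j=2: done holds, but ready fails at k=0 → not this j.
  j=3: done false.
  j=4: done holds, but ready fails at k=0 → not this j.
No j in the window works → until fails.

Does not hold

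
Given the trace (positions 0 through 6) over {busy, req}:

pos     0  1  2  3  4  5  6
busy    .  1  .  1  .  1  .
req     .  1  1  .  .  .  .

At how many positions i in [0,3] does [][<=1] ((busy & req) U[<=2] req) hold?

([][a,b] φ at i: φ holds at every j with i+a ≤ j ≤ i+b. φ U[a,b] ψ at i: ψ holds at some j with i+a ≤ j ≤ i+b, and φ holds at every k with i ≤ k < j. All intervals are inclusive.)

1

Evaluate at each i in [0,3]:
  i=0: ✗ (fails at j=0)
  i=1: ✓ (all of [1,2])
  i=2: ✗ (fails at j=3)
  i=3: ✗ (fails at j=3)
Positions where it holds: {1} → 1.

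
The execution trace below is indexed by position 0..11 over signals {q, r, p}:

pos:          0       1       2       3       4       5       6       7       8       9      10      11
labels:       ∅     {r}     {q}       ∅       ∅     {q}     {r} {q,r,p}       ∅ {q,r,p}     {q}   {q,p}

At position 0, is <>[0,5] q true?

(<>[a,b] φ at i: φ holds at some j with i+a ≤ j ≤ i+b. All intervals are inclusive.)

True

Check q at each j in [0,5]:
  j=0: false
  j=1: false
  j=2: true
  j=3: false
  j=4: false
  j=5: true
Found at j=2 → formula holds.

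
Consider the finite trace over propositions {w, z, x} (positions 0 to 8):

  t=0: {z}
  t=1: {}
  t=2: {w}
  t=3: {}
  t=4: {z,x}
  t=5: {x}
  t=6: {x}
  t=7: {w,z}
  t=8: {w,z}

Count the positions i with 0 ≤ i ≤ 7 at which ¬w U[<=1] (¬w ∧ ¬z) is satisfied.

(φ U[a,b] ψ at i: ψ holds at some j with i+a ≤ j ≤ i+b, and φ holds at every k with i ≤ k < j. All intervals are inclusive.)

Evaluate at each i in [0,7]:
  i=0: ✓ (rhs at j=1; lhs holds on [0,0])
  i=1: ✓ (rhs at j=1)
  i=2: ✗ (lhs fails at k=2 before rhs at j=3)
  i=3: ✓ (rhs at j=3)
  i=4: ✓ (rhs at j=5; lhs holds on [4,4])
  i=5: ✓ (rhs at j=5)
  i=6: ✓ (rhs at j=6)
  i=7: ✗ (no rhs in [7,8])
Positions where it holds: {0, 1, 3, 4, 5, 6} → 6.

6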